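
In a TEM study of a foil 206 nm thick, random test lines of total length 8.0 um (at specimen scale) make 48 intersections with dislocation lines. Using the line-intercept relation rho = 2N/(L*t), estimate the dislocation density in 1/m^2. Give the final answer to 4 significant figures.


rho = 2N / (L * t)
L = 8.0 um = 8e-06 m, t = 206 nm = 2.06e-07 m
rho = 2 * 48 / (8e-06 * 2.06e-07)
rho = 5.825e+13 1/m^2


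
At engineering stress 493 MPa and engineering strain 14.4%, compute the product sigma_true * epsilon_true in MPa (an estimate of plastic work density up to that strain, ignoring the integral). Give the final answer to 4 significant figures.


sigma_true = sigma_eng * (1 + epsilon_eng)
sigma_true = 493 * (1 + 0.144) = 563.992 MPa
epsilon_true = ln(1 + epsilon_eng)
epsilon_true = ln(1 + 0.144) = 0.134531
sigma_true * epsilon_true = 563.992 * 0.134531 = 75.87 MPa


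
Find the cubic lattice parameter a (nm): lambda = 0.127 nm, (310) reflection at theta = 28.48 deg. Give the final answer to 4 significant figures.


d = lambda / (2*sin(theta))
d = 0.127 / (2*sin(28.48 deg))
d = 0.133165 nm
a = d * sqrt(h^2+k^2+l^2) = 0.133165 * sqrt(10)
a = 0.4211 nm


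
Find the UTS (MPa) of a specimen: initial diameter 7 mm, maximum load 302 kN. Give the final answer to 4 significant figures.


A0 = pi*(d/2)^2 = pi*(7/2)^2 = 38.4845 mm^2
UTS = F_max / A0 = 302*1000 / 38.4845
UTS = 7847 MPa


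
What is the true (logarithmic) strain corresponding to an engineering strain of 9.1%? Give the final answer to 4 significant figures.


epsilon_true = ln(1 + epsilon_eng)
epsilon_true = ln(1 + 0.091)
epsilon_true = 0.08709


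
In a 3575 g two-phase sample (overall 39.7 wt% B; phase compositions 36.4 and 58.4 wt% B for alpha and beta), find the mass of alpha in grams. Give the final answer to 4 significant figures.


f_alpha = (C_beta - C0) / (C_beta - C_alpha)
f_alpha = (58.4 - 39.7) / (58.4 - 36.4) = 0.85
m_alpha = f_alpha * m_total = 0.85 * 3575 = 3039 g


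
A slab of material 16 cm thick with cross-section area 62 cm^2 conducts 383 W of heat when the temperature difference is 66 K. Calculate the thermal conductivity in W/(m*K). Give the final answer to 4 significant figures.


k = Q*L / (A*dT)
L = 0.16 m, A = 6.2e-03 m^2
k = 383 * 0.16 / (6.2e-03 * 66)
k = 149.8 W/(m*K)


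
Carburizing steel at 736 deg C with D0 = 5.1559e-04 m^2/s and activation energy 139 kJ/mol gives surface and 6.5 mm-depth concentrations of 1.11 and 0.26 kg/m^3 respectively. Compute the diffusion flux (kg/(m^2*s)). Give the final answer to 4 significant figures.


Step 1: D = D0 * exp(-Qd/(R*T))
T = 736 + 273.15 = 1009.15 K
D = 5.1559e-04 * exp(-139e3 / (8.314 * 1009.15)) = 3.2905e-11 m^2/s
Step 2: J = D * (C1 - C2) / dx
J = 3.2905e-11 * (1.11 - 0.26) / 6.5e-03
J = 4.303e-09 kg/(m^2*s)


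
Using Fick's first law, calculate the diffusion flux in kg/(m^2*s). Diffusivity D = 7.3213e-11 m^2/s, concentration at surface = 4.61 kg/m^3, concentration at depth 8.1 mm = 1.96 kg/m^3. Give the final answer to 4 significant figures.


J = -D * (dC/dx) = D * (C1 - C2) / dx
J = 7.3213e-11 * (4.61 - 1.96) / 8.1e-03
J = 2.395e-08 kg/(m^2*s)


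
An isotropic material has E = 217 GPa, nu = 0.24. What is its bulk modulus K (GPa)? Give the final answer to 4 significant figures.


K = E / (3*(1-2*nu))
K = 217 / (3*(1-2*0.24))
K = 139.1 GPa


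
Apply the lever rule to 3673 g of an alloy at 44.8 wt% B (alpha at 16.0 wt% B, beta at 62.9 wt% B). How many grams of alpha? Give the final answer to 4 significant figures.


f_alpha = (C_beta - C0) / (C_beta - C_alpha)
f_alpha = (62.9 - 44.8) / (62.9 - 16.0) = 0.385928
m_alpha = f_alpha * m_total = 0.385928 * 3673 = 1418 g


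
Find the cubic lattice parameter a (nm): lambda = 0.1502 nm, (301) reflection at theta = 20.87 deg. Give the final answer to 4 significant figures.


d = lambda / (2*sin(theta))
d = 0.1502 / (2*sin(20.87 deg))
d = 0.210808 nm
a = d * sqrt(h^2+k^2+l^2) = 0.210808 * sqrt(10)
a = 0.6666 nm


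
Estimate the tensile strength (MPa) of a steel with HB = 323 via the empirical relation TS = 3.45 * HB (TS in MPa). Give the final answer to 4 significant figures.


TS (MPa) = 3.45 * HB
TS = 3.45 * 323
TS = 1114 MPa


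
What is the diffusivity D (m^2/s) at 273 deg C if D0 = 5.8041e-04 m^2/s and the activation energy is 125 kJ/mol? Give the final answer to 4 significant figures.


D = D0 * exp(-Qd / (R*T))
T = 546.15 K
D = 5.8041e-04 * exp(-125e3 / (8.314 * 546.15))
D = 6.428e-16 m^2/s


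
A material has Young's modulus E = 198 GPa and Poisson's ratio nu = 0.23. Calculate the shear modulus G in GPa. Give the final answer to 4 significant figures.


G = E / (2*(1+nu))
G = 198 / (2*(1+0.23))
G = 80.49 GPa


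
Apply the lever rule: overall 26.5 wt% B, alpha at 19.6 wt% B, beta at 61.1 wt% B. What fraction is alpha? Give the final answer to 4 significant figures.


f_alpha = (C_beta - C0) / (C_beta - C_alpha)
f_alpha = (61.1 - 26.5) / (61.1 - 19.6)
f_alpha = 0.8337


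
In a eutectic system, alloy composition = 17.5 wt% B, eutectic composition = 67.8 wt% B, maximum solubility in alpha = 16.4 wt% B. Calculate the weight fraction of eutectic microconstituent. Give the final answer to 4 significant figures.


f_primary = (C_e - C0) / (C_e - C_alpha_max)
f_primary = (67.8 - 17.5) / (67.8 - 16.4)
f_primary = 0.978599
f_eutectic = 1 - 0.978599 = 0.0214


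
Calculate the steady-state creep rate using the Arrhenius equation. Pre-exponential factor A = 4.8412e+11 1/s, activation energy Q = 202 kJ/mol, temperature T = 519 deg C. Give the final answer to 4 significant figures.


rate = A * exp(-Q / (R*T))
T = 519 + 273.15 = 792.15 K
rate = 4.8412e+11 * exp(-202e3 / (8.314 * 792.15))
rate = 0.02315 1/s


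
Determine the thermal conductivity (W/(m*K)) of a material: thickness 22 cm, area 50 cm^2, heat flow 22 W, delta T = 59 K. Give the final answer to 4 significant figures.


k = Q*L / (A*dT)
L = 0.22 m, A = 5e-03 m^2
k = 22 * 0.22 / (5e-03 * 59)
k = 16.41 W/(m*K)


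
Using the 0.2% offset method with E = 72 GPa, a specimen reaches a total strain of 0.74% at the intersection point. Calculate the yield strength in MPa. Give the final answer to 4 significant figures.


Offset strain = 0.002
Elastic strain at yield = total_strain - offset = 7.4e-03 - 0.002 = 5.4e-03
sigma_y = E * elastic_strain = 72000 * 5.4e-03
sigma_y = 388.8 MPa


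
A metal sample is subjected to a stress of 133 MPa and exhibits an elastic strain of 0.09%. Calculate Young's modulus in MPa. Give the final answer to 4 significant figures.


E = sigma / epsilon
epsilon = 0.09% = 9e-04
E = 133 / 9e-04
E = 147800 MPa


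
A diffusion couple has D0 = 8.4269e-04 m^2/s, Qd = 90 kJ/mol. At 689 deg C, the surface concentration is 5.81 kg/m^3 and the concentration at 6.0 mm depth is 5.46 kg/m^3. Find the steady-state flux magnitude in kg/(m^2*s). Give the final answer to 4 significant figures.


Step 1: D = D0 * exp(-Qd/(R*T))
T = 689 + 273.15 = 962.15 K
D = 8.4269e-04 * exp(-90e3 / (8.314 * 962.15)) = 1.09506e-08 m^2/s
Step 2: J = D * (C1 - C2) / dx
J = 1.09506e-08 * (5.81 - 5.46) / 6e-03
J = 6.388e-07 kg/(m^2*s)


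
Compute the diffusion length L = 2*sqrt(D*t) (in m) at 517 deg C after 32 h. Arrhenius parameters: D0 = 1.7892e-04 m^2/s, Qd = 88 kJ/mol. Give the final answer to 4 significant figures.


Step 1: D = D0 * exp(-Qd/(R*T))
T = 790.15 K
D = 1.7892e-04 * exp(-88e3 / (8.314 * 790.15)) = 2.72277e-10 m^2/s
Step 2: L = 2*sqrt(D*t)
t = 32 h = 115200 s
L = 2*sqrt(2.72277e-10 * 115200) = 0.0112 m


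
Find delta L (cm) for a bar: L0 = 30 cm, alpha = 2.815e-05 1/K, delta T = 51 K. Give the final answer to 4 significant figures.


dL = L0 * alpha * dT
dL = 30 * 2.815e-05 * 51
dL = 0.04307 cm


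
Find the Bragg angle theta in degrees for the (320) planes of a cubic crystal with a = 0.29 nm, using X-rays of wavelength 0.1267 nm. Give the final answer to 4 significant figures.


d = a / sqrt(h^2+k^2+l^2)
d = 0.29 / sqrt(13) = 0.0804315 nm
lambda = 2*d*sin(theta)  =>  sin(theta) = lambda / (2*d)
sin(theta) = 0.1267 / (2 * 0.0804315) = 0.787626
theta = 51.96 deg


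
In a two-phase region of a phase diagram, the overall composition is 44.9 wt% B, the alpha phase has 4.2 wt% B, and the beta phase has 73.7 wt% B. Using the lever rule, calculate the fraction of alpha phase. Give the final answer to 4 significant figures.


f_alpha = (C_beta - C0) / (C_beta - C_alpha)
f_alpha = (73.7 - 44.9) / (73.7 - 4.2)
f_alpha = 0.4144


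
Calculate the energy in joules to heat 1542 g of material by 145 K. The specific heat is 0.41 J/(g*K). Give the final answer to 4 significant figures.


Q = m * cp * dT
Q = 1542 * 0.41 * 145
Q = 91670 J


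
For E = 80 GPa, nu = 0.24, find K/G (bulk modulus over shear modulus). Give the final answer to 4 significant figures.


G = E / (2*(1+nu))
G = 80 / (2*(1+0.24)) = 32.2581 GPa
K = E / (3*(1-2*nu))
K = 80 / (3*(1-2*0.24)) = 51.2821 GPa
K/G = 51.2821 / 32.2581 = 1.59


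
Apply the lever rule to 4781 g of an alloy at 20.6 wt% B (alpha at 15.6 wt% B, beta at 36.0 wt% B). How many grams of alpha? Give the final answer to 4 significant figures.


f_alpha = (C_beta - C0) / (C_beta - C_alpha)
f_alpha = (36.0 - 20.6) / (36.0 - 15.6) = 0.754902
m_alpha = f_alpha * m_total = 0.754902 * 4781 = 3609 g


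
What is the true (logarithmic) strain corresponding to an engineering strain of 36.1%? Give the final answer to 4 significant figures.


epsilon_true = ln(1 + epsilon_eng)
epsilon_true = ln(1 + 0.361)
epsilon_true = 0.3082


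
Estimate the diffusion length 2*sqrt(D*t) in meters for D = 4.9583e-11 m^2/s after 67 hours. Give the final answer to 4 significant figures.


t = 67 hr = 241200 s
Diffusion length = 2*sqrt(D*t)
= 2*sqrt(4.9583e-11 * 241200)
= 6.916e-03 m


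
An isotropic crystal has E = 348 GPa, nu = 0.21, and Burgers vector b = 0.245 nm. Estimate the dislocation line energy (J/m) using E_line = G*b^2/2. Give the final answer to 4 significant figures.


Step 1: G = E / (2*(1+nu))
G = 348 / (2*(1+0.21)) = 143.802 GPa = 1.43802e+11 Pa
Step 2: E_line = G*b^2/2
b = 0.245 nm = 2.45e-10 m
E_line = 0.5 * 1.43802e+11 * (2.45e-10)^2 = 4.316e-09 J/m


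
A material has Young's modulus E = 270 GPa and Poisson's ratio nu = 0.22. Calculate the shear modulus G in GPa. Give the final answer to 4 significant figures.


G = E / (2*(1+nu))
G = 270 / (2*(1+0.22))
G = 110.7 GPa


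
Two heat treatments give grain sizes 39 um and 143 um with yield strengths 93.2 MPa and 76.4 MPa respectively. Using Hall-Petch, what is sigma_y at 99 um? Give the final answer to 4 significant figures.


sigma_y = sigma0 + k / sqrt(d)
1/sqrt(d1) = 1/sqrt(3.9e-05) = 160.128;  1/sqrt(d2) = 83.6242
k = (sigma1 - sigma2) / (1/sqrt(d1) - 1/sqrt(d2)) = (93.2 - 76.4) / (160.128 - 83.6242) = 0.219596 MPa*m^0.5
sigma0 = sigma1 - k/sqrt(d1) = 93.2 - 0.219596*160.128 = 58.0364 MPa
sigma_y(d3) = 58.0364 + 0.219596 / sqrt(9.9e-05) = 80.11 MPa


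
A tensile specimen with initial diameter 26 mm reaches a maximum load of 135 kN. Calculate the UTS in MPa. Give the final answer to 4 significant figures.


A0 = pi*(d/2)^2 = pi*(26/2)^2 = 530.929 mm^2
UTS = F_max / A0 = 135*1000 / 530.929
UTS = 254.3 MPa


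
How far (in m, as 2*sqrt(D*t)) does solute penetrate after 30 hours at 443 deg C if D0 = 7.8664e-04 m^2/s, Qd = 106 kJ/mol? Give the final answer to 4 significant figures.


Step 1: D = D0 * exp(-Qd/(R*T))
T = 716.15 K
D = 7.8664e-04 * exp(-106e3 / (8.314 * 716.15)) = 1.459e-11 m^2/s
Step 2: L = 2*sqrt(D*t)
t = 30 h = 108000 s
L = 2*sqrt(1.459e-11 * 108000) = 2.511e-03 m


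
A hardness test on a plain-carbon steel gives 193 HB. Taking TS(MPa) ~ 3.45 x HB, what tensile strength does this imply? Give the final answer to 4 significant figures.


TS (MPa) = 3.45 * HB
TS = 3.45 * 193
TS = 665.9 MPa


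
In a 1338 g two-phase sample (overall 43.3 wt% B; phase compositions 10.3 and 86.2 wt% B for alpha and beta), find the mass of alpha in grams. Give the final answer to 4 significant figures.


f_alpha = (C_beta - C0) / (C_beta - C_alpha)
f_alpha = (86.2 - 43.3) / (86.2 - 10.3) = 0.565217
m_alpha = f_alpha * m_total = 0.565217 * 1338 = 756.3 g


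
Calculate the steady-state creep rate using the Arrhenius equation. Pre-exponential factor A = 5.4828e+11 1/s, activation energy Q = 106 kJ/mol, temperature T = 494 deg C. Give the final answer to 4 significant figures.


rate = A * exp(-Q / (R*T))
T = 494 + 273.15 = 767.15 K
rate = 5.4828e+11 * exp(-106e3 / (8.314 * 767.15))
rate = 33210 1/s


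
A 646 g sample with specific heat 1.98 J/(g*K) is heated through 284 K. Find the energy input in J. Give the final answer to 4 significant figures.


Q = m * cp * dT
Q = 646 * 1.98 * 284
Q = 363300 J


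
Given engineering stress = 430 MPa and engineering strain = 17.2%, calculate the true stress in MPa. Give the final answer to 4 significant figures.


sigma_true = sigma_eng * (1 + epsilon_eng)
sigma_true = 430 * (1 + 0.172)
sigma_true = 504 MPa


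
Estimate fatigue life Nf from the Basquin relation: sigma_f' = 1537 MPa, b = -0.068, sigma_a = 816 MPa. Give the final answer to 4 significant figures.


sigma_a = sigma_f' * (2*Nf)^b
2*Nf = (sigma_a / sigma_f')^(1/b)
2*Nf = (816 / 1537)^(1/-0.068)
2*Nf = 11063.1
Nf = 5532 cycles


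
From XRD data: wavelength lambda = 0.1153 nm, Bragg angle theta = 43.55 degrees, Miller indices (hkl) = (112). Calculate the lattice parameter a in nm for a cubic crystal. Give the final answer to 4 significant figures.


d = lambda / (2*sin(theta))
d = 0.1153 / (2*sin(43.55 deg))
d = 0.0836735 nm
a = d * sqrt(h^2+k^2+l^2) = 0.0836735 * sqrt(6)
a = 0.205 nm


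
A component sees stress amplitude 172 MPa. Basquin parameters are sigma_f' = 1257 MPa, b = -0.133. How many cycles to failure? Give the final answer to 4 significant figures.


sigma_a = sigma_f' * (2*Nf)^b
2*Nf = (sigma_a / sigma_f')^(1/b)
2*Nf = (172 / 1257)^(1/-0.133)
2*Nf = 3.12456e+06
Nf = 1.562e+06 cycles


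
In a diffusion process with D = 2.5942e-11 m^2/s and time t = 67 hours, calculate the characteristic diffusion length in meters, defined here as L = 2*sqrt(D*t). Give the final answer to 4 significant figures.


t = 67 hr = 241200 s
Diffusion length = 2*sqrt(D*t)
= 2*sqrt(2.5942e-11 * 241200)
= 5.003e-03 m


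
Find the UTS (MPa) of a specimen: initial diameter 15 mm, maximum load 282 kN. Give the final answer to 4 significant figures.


A0 = pi*(d/2)^2 = pi*(15/2)^2 = 176.715 mm^2
UTS = F_max / A0 = 282*1000 / 176.715
UTS = 1596 MPa


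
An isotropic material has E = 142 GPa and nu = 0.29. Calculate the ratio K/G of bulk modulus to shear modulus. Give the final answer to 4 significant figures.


G = E / (2*(1+nu))
G = 142 / (2*(1+0.29)) = 55.0388 GPa
K = E / (3*(1-2*nu))
K = 142 / (3*(1-2*0.29)) = 112.698 GPa
K/G = 112.698 / 55.0388 = 2.048


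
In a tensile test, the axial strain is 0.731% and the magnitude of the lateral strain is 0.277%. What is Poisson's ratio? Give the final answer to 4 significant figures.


nu = -epsilon_lat / epsilon_axial
Lateral strain is contraction (negative), so using magnitudes:
nu = 0.277 / 0.731
nu = 0.3789


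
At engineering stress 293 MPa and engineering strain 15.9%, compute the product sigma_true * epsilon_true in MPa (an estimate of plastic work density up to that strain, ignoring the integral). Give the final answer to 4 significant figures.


sigma_true = sigma_eng * (1 + epsilon_eng)
sigma_true = 293 * (1 + 0.159) = 339.587 MPa
epsilon_true = ln(1 + epsilon_eng)
epsilon_true = ln(1 + 0.159) = 0.147558
sigma_true * epsilon_true = 339.587 * 0.147558 = 50.11 MPa


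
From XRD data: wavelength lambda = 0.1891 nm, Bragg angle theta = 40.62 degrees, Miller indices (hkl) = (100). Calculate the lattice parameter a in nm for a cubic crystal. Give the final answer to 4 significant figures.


d = lambda / (2*sin(theta))
d = 0.1891 / (2*sin(40.62 deg))
d = 0.145229 nm
a = d * sqrt(h^2+k^2+l^2) = 0.145229 * sqrt(1)
a = 0.1452 nm


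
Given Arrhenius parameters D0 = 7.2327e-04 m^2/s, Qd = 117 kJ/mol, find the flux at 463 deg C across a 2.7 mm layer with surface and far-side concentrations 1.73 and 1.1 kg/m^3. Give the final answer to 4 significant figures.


Step 1: D = D0 * exp(-Qd/(R*T))
T = 463 + 273.15 = 736.15 K
D = 7.2327e-04 * exp(-117e3 / (8.314 * 736.15)) = 3.60652e-12 m^2/s
Step 2: J = D * (C1 - C2) / dx
J = 3.60652e-12 * (1.73 - 1.1) / 2.7e-03
J = 8.415e-10 kg/(m^2*s)


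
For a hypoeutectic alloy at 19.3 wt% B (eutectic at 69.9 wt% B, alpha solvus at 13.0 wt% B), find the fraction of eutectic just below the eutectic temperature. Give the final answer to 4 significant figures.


f_primary = (C_e - C0) / (C_e - C_alpha_max)
f_primary = (69.9 - 19.3) / (69.9 - 13.0)
f_primary = 0.889279
f_eutectic = 1 - 0.889279 = 0.1107


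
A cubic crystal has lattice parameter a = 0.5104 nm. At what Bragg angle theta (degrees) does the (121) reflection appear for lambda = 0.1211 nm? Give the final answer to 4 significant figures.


d = a / sqrt(h^2+k^2+l^2)
d = 0.5104 / sqrt(6) = 0.20837 nm
lambda = 2*d*sin(theta)  =>  sin(theta) = lambda / (2*d)
sin(theta) = 0.1211 / (2 * 0.20837) = 0.290589
theta = 16.89 deg


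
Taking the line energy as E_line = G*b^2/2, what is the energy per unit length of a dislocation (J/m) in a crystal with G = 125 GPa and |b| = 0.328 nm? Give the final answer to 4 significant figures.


E = G*b^2/2
b = 0.328 nm = 3.28e-10 m
G = 125 GPa = 1.25e+11 Pa
E = 0.5 * 1.25e+11 * (3.28e-10)^2
E = 6.724e-09 J/m


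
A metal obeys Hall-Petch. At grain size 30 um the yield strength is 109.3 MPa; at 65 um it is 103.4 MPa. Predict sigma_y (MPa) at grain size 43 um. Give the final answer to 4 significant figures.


sigma_y = sigma0 + k / sqrt(d)
1/sqrt(d1) = 1/sqrt(3e-05) = 182.574;  1/sqrt(d2) = 124.035
k = (sigma1 - sigma2) / (1/sqrt(d1) - 1/sqrt(d2)) = (109.3 - 103.4) / (182.574 - 124.035) = 0.100787 MPa*m^0.5
sigma0 = sigma1 - k/sqrt(d1) = 109.3 - 0.100787*182.574 = 90.8989 MPa
sigma_y(d3) = 90.8989 + 0.100787 / sqrt(4.3e-05) = 106.3 MPa


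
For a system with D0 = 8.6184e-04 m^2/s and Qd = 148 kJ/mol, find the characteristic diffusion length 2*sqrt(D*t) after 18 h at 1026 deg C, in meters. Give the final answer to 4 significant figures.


Step 1: D = D0 * exp(-Qd/(R*T))
T = 1299.15 K
D = 8.6184e-04 * exp(-148e3 / (8.314 * 1299.15)) = 9.65179e-10 m^2/s
Step 2: L = 2*sqrt(D*t)
t = 18 h = 64800 s
L = 2*sqrt(9.65179e-10 * 64800) = 0.01582 m


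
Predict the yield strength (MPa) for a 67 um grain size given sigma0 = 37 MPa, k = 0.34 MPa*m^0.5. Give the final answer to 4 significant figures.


sigma_y = sigma0 + k / sqrt(d)
d = 67 um = 6.7e-05 m
sigma_y = 37 + 0.34 / sqrt(6.7e-05)
sigma_y = 78.54 MPa


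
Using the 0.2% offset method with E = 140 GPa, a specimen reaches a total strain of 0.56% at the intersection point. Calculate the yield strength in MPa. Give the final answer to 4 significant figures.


Offset strain = 0.002
Elastic strain at yield = total_strain - offset = 5.6e-03 - 0.002 = 3.6e-03
sigma_y = E * elastic_strain = 140000 * 3.6e-03
sigma_y = 504 MPa


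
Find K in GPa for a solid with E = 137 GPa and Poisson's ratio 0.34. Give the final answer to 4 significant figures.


K = E / (3*(1-2*nu))
K = 137 / (3*(1-2*0.34))
K = 142.7 GPa


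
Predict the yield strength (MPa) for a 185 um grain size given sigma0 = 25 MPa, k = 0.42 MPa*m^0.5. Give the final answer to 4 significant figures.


sigma_y = sigma0 + k / sqrt(d)
d = 185 um = 1.85e-04 m
sigma_y = 25 + 0.42 / sqrt(1.85e-04)
sigma_y = 55.88 MPa


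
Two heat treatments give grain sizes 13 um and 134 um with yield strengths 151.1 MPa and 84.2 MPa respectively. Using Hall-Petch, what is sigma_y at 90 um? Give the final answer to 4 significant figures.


sigma_y = sigma0 + k / sqrt(d)
1/sqrt(d1) = 1/sqrt(1.3e-05) = 277.35;  1/sqrt(d2) = 86.3868
k = (sigma1 - sigma2) / (1/sqrt(d1) - 1/sqrt(d2)) = (151.1 - 84.2) / (277.35 - 86.3868) = 0.350329 MPa*m^0.5
sigma0 = sigma1 - k/sqrt(d1) = 151.1 - 0.350329*277.35 = 53.9362 MPa
sigma_y(d3) = 53.9362 + 0.350329 / sqrt(9e-05) = 90.86 MPa


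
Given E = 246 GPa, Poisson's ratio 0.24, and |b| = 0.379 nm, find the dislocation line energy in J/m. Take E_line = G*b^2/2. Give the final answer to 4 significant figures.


Step 1: G = E / (2*(1+nu))
G = 246 / (2*(1+0.24)) = 99.1935 GPa = 9.91935e+10 Pa
Step 2: E_line = G*b^2/2
b = 0.379 nm = 3.79e-10 m
E_line = 0.5 * 9.91935e+10 * (3.79e-10)^2 = 7.124e-09 J/m


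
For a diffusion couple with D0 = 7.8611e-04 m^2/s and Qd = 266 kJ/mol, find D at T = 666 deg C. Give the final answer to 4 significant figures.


D = D0 * exp(-Qd / (R*T))
T = 939.15 K
D = 7.8611e-04 * exp(-266e3 / (8.314 * 939.15))
D = 1.26e-18 m^2/s


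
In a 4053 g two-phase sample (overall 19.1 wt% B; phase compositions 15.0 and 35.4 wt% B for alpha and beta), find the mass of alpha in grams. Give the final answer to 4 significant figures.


f_alpha = (C_beta - C0) / (C_beta - C_alpha)
f_alpha = (35.4 - 19.1) / (35.4 - 15.0) = 0.79902
m_alpha = f_alpha * m_total = 0.79902 * 4053 = 3238 g


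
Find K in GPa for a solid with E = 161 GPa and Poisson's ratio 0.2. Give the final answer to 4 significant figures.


K = E / (3*(1-2*nu))
K = 161 / (3*(1-2*0.2))
K = 89.44 GPa


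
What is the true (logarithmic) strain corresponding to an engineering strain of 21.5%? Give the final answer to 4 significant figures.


epsilon_true = ln(1 + epsilon_eng)
epsilon_true = ln(1 + 0.215)
epsilon_true = 0.1947


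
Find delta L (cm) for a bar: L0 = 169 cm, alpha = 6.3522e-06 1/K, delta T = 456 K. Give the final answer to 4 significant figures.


dL = L0 * alpha * dT
dL = 169 * 6.3522e-06 * 456
dL = 0.4895 cm


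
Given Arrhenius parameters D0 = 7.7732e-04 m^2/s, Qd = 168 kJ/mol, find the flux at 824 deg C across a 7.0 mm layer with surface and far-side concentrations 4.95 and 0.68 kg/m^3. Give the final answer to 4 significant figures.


Step 1: D = D0 * exp(-Qd/(R*T))
T = 824 + 273.15 = 1097.15 K
D = 7.7732e-04 * exp(-168e3 / (8.314 * 1097.15)) = 7.79711e-12 m^2/s
Step 2: J = D * (C1 - C2) / dx
J = 7.79711e-12 * (4.95 - 0.68) / 7e-03
J = 4.756e-09 kg/(m^2*s)


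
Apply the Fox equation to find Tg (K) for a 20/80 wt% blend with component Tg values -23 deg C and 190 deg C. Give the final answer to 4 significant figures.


1/Tg = w1/Tg1 + w2/Tg2 (in Kelvin)
Tg1 = 250.15 K, Tg2 = 463.15 K
1/Tg = 0.2/250.15 + 0.8/463.15
Tg = 395.8 K


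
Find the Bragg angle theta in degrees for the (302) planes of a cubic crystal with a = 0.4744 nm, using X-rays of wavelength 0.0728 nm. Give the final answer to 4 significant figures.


d = a / sqrt(h^2+k^2+l^2)
d = 0.4744 / sqrt(13) = 0.131575 nm
lambda = 2*d*sin(theta)  =>  sin(theta) = lambda / (2*d)
sin(theta) = 0.0728 / (2 * 0.131575) = 0.276649
theta = 16.06 deg


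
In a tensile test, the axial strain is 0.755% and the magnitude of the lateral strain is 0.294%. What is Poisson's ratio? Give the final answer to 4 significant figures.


nu = -epsilon_lat / epsilon_axial
Lateral strain is contraction (negative), so using magnitudes:
nu = 0.294 / 0.755
nu = 0.3894


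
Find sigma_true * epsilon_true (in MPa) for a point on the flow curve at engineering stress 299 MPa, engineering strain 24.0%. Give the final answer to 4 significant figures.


sigma_true = sigma_eng * (1 + epsilon_eng)
sigma_true = 299 * (1 + 0.24) = 370.76 MPa
epsilon_true = ln(1 + epsilon_eng)
epsilon_true = ln(1 + 0.24) = 0.215111
sigma_true * epsilon_true = 370.76 * 0.215111 = 79.75 MPa


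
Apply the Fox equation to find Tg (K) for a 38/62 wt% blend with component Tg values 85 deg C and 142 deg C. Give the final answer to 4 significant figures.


1/Tg = w1/Tg1 + w2/Tg2 (in Kelvin)
Tg1 = 358.15 K, Tg2 = 415.15 K
1/Tg = 0.38/358.15 + 0.62/415.15
Tg = 391.5 K


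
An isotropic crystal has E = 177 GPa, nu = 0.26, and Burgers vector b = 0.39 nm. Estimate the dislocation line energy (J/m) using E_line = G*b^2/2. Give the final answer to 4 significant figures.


Step 1: G = E / (2*(1+nu))
G = 177 / (2*(1+0.26)) = 70.2381 GPa = 7.02381e+10 Pa
Step 2: E_line = G*b^2/2
b = 0.39 nm = 3.9e-10 m
E_line = 0.5 * 7.02381e+10 * (3.9e-10)^2 = 5.342e-09 J/m


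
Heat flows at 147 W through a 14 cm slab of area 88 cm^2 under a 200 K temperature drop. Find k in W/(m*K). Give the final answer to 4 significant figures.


k = Q*L / (A*dT)
L = 0.14 m, A = 8.8e-03 m^2
k = 147 * 0.14 / (8.8e-03 * 200)
k = 11.69 W/(m*K)


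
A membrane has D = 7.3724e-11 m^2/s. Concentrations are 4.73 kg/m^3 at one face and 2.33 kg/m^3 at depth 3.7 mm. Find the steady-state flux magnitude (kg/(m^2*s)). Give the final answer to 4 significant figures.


J = -D * (dC/dx) = D * (C1 - C2) / dx
J = 7.3724e-11 * (4.73 - 2.33) / 3.7e-03
J = 4.782e-08 kg/(m^2*s)


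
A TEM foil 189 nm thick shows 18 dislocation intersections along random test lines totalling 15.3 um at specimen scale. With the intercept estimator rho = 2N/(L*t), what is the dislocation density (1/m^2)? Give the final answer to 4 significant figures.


rho = 2N / (L * t)
L = 15.3 um = 1.53e-05 m, t = 189 nm = 1.89e-07 m
rho = 2 * 18 / (1.53e-05 * 1.89e-07)
rho = 1.245e+13 1/m^2


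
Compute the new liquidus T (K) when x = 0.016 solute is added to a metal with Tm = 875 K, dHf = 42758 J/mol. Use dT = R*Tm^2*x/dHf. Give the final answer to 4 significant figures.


dT = R*Tm^2*x / dHf
dT = 8.314 * 875^2 * 0.016 / 42758
dT = 2.38193 K
T_new = 875 - 2.38193 = 872.6 K


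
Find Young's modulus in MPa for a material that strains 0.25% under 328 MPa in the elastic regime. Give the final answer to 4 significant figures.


E = sigma / epsilon
epsilon = 0.25% = 2.5e-03
E = 328 / 2.5e-03
E = 131200 MPa


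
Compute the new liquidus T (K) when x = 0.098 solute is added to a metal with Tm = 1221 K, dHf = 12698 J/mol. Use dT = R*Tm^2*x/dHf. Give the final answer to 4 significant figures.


dT = R*Tm^2*x / dHf
dT = 8.314 * 1221^2 * 0.098 / 12698
dT = 95.6604 K
T_new = 1221 - 95.6604 = 1125 K


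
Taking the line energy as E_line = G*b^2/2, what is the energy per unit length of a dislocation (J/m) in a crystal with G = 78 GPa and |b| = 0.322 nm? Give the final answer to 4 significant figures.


E = G*b^2/2
b = 0.322 nm = 3.22e-10 m
G = 78 GPa = 7.8e+10 Pa
E = 0.5 * 7.8e+10 * (3.22e-10)^2
E = 4.044e-09 J/m


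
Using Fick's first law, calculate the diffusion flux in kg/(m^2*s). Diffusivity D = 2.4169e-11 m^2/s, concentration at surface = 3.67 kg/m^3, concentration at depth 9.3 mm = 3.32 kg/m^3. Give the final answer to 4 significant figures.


J = -D * (dC/dx) = D * (C1 - C2) / dx
J = 2.4169e-11 * (3.67 - 3.32) / 9.3e-03
J = 9.096e-10 kg/(m^2*s)


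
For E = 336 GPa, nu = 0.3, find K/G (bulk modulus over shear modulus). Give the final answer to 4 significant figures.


G = E / (2*(1+nu))
G = 336 / (2*(1+0.3)) = 129.231 GPa
K = E / (3*(1-2*nu))
K = 336 / (3*(1-2*0.3)) = 280 GPa
K/G = 280 / 129.231 = 2.167


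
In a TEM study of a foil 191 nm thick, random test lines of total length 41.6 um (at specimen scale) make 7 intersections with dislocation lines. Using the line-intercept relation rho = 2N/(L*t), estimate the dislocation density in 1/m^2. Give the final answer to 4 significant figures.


rho = 2N / (L * t)
L = 41.6 um = 4.16e-05 m, t = 191 nm = 1.91e-07 m
rho = 2 * 7 / (4.16e-05 * 1.91e-07)
rho = 1.762e+12 1/m^2


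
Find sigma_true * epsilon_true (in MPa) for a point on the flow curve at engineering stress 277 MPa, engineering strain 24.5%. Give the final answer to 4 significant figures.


sigma_true = sigma_eng * (1 + epsilon_eng)
sigma_true = 277 * (1 + 0.245) = 344.865 MPa
epsilon_true = ln(1 + epsilon_eng)
epsilon_true = ln(1 + 0.245) = 0.219136
sigma_true * epsilon_true = 344.865 * 0.219136 = 75.57 MPa


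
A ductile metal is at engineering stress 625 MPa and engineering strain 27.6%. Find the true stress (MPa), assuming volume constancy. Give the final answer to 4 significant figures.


sigma_true = sigma_eng * (1 + epsilon_eng)
sigma_true = 625 * (1 + 0.276)
sigma_true = 797.5 MPa


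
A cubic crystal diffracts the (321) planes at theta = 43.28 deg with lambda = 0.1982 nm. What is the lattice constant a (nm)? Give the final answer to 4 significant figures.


d = lambda / (2*sin(theta))
d = 0.1982 / (2*sin(43.28 deg))
d = 0.144552 nm
a = d * sqrt(h^2+k^2+l^2) = 0.144552 * sqrt(14)
a = 0.5409 nm


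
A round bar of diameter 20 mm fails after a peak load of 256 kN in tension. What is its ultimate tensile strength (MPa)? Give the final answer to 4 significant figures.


A0 = pi*(d/2)^2 = pi*(20/2)^2 = 314.159 mm^2
UTS = F_max / A0 = 256*1000 / 314.159
UTS = 814.9 MPa


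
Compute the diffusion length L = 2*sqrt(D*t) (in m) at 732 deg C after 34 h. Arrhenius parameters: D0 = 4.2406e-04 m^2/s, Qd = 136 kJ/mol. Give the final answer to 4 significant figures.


Step 1: D = D0 * exp(-Qd/(R*T))
T = 1005.15 K
D = 4.2406e-04 * exp(-136e3 / (8.314 * 1005.15)) = 3.62793e-11 m^2/s
Step 2: L = 2*sqrt(D*t)
t = 34 h = 122400 s
L = 2*sqrt(3.62793e-11 * 122400) = 4.215e-03 m


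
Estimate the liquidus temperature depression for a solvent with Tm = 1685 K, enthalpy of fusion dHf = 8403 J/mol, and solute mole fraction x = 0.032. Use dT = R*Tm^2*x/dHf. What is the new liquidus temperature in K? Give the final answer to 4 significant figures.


dT = R*Tm^2*x / dHf
dT = 8.314 * 1685^2 * 0.032 / 8403
dT = 89.8929 K
T_new = 1685 - 89.8929 = 1595 K


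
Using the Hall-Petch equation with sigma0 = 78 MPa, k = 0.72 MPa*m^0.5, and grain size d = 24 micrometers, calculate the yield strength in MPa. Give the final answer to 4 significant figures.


sigma_y = sigma0 + k / sqrt(d)
d = 24 um = 2.4e-05 m
sigma_y = 78 + 0.72 / sqrt(2.4e-05)
sigma_y = 225 MPa


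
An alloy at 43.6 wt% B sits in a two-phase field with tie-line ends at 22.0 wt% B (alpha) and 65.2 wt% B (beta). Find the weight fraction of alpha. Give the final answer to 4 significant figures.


f_alpha = (C_beta - C0) / (C_beta - C_alpha)
f_alpha = (65.2 - 43.6) / (65.2 - 22.0)
f_alpha = 0.5


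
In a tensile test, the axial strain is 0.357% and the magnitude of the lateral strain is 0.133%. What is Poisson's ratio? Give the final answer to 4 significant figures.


nu = -epsilon_lat / epsilon_axial
Lateral strain is contraction (negative), so using magnitudes:
nu = 0.133 / 0.357
nu = 0.3725


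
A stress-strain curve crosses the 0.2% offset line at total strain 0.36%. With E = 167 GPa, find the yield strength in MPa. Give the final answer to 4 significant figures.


Offset strain = 0.002
Elastic strain at yield = total_strain - offset = 3.6e-03 - 0.002 = 1.6e-03
sigma_y = E * elastic_strain = 167000 * 1.6e-03
sigma_y = 267.2 MPa


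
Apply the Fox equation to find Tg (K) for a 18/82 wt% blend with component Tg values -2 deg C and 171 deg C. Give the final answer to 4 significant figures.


1/Tg = w1/Tg1 + w2/Tg2 (in Kelvin)
Tg1 = 271.15 K, Tg2 = 444.15 K
1/Tg = 0.18/271.15 + 0.82/444.15
Tg = 398.4 K


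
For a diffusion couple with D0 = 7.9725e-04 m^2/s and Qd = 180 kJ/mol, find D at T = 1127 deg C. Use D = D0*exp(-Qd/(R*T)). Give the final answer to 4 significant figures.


D = D0 * exp(-Qd / (R*T))
T = 1400.15 K
D = 7.9725e-04 * exp(-180e3 / (8.314 * 1400.15))
D = 1.535e-10 m^2/s


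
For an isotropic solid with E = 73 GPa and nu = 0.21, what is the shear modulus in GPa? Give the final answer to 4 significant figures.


G = E / (2*(1+nu))
G = 73 / (2*(1+0.21))
G = 30.17 GPa


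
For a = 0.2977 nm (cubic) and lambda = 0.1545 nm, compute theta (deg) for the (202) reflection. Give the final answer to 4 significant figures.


d = a / sqrt(h^2+k^2+l^2)
d = 0.2977 / sqrt(8) = 0.105253 nm
lambda = 2*d*sin(theta)  =>  sin(theta) = lambda / (2*d)
sin(theta) = 0.1545 / (2 * 0.105253) = 0.733947
theta = 47.22 deg


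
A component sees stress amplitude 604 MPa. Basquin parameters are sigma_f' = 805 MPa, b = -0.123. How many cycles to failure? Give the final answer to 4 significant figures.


sigma_a = sigma_f' * (2*Nf)^b
2*Nf = (sigma_a / sigma_f')^(1/b)
2*Nf = (604 / 805)^(1/-0.123)
2*Nf = 10.3348
Nf = 5.167 cycles


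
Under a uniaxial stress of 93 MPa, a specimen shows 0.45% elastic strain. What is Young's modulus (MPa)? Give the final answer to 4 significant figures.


E = sigma / epsilon
epsilon = 0.45% = 4.5e-03
E = 93 / 4.5e-03
E = 20670 MPa


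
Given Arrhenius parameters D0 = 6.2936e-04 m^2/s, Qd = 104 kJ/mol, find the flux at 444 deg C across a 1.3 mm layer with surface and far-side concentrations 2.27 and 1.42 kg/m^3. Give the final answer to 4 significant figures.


Step 1: D = D0 * exp(-Qd/(R*T))
T = 444 + 273.15 = 717.15 K
D = 6.2936e-04 * exp(-104e3 / (8.314 * 717.15)) = 1.67355e-11 m^2/s
Step 2: J = D * (C1 - C2) / dx
J = 1.67355e-11 * (2.27 - 1.42) / 1.3e-03
J = 1.094e-08 kg/(m^2*s)


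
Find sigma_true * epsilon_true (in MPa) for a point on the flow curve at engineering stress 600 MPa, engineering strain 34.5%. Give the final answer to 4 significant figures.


sigma_true = sigma_eng * (1 + epsilon_eng)
sigma_true = 600 * (1 + 0.345) = 807 MPa
epsilon_true = ln(1 + epsilon_eng)
epsilon_true = ln(1 + 0.345) = 0.296394
sigma_true * epsilon_true = 807 * 0.296394 = 239.2 MPa


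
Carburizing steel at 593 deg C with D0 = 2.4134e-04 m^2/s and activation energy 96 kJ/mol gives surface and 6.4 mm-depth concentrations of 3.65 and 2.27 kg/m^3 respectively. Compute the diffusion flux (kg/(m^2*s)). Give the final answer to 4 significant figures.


Step 1: D = D0 * exp(-Qd/(R*T))
T = 593 + 273.15 = 866.15 K
D = 2.4134e-04 * exp(-96e3 / (8.314 * 866.15)) = 3.91722e-10 m^2/s
Step 2: J = D * (C1 - C2) / dx
J = 3.91722e-10 * (3.65 - 2.27) / 6.4e-03
J = 8.447e-08 kg/(m^2*s)


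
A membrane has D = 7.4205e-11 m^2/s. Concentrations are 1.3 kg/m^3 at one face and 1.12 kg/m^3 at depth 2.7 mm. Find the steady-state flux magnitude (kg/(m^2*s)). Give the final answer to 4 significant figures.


J = -D * (dC/dx) = D * (C1 - C2) / dx
J = 7.4205e-11 * (1.3 - 1.12) / 2.7e-03
J = 4.947e-09 kg/(m^2*s)


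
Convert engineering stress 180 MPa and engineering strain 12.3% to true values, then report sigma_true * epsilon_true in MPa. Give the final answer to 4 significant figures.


sigma_true = sigma_eng * (1 + epsilon_eng)
sigma_true = 180 * (1 + 0.123) = 202.14 MPa
epsilon_true = ln(1 + epsilon_eng)
epsilon_true = ln(1 + 0.123) = 0.116004
sigma_true * epsilon_true = 202.14 * 0.116004 = 23.45 MPa


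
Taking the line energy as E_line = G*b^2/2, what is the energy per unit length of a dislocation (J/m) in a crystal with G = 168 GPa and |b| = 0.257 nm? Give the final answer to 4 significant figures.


E = G*b^2/2
b = 0.257 nm = 2.57e-10 m
G = 168 GPa = 1.68e+11 Pa
E = 0.5 * 1.68e+11 * (2.57e-10)^2
E = 5.548e-09 J/m


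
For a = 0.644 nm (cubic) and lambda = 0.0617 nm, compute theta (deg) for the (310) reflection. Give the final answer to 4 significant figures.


d = a / sqrt(h^2+k^2+l^2)
d = 0.644 / sqrt(10) = 0.203651 nm
lambda = 2*d*sin(theta)  =>  sin(theta) = lambda / (2*d)
sin(theta) = 0.0617 / (2 * 0.203651) = 0.151485
theta = 8.713 deg


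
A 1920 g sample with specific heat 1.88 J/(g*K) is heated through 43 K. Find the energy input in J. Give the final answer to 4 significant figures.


Q = m * cp * dT
Q = 1920 * 1.88 * 43
Q = 155200 J


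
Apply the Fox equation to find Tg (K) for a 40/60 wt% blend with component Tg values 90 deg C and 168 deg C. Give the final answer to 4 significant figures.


1/Tg = w1/Tg1 + w2/Tg2 (in Kelvin)
Tg1 = 363.15 K, Tg2 = 441.15 K
1/Tg = 0.4/363.15 + 0.6/441.15
Tg = 406.2 K


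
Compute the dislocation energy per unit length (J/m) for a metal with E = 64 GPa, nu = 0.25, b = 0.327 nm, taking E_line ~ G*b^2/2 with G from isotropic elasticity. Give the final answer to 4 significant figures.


Step 1: G = E / (2*(1+nu))
G = 64 / (2*(1+0.25)) = 25.6 GPa = 2.56e+10 Pa
Step 2: E_line = G*b^2/2
b = 0.327 nm = 3.27e-10 m
E_line = 0.5 * 2.56e+10 * (3.27e-10)^2 = 1.369e-09 J/m


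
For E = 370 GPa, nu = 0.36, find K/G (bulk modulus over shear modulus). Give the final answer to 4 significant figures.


G = E / (2*(1+nu))
G = 370 / (2*(1+0.36)) = 136.029 GPa
K = E / (3*(1-2*nu))
K = 370 / (3*(1-2*0.36)) = 440.476 GPa
K/G = 440.476 / 136.029 = 3.238


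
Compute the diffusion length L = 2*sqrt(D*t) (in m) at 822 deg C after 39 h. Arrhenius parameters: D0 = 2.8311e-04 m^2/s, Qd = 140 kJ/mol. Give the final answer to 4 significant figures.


Step 1: D = D0 * exp(-Qd/(R*T))
T = 1095.15 K
D = 2.8311e-04 * exp(-140e3 / (8.314 * 1095.15)) = 5.94603e-11 m^2/s
Step 2: L = 2*sqrt(D*t)
t = 39 h = 140400 s
L = 2*sqrt(5.94603e-11 * 140400) = 5.779e-03 m


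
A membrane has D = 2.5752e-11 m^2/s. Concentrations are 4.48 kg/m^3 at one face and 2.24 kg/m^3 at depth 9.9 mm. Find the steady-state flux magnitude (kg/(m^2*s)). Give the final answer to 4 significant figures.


J = -D * (dC/dx) = D * (C1 - C2) / dx
J = 2.5752e-11 * (4.48 - 2.24) / 9.9e-03
J = 5.827e-09 kg/(m^2*s)


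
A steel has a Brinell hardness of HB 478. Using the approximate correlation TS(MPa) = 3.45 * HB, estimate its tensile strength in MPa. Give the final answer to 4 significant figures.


TS (MPa) = 3.45 * HB
TS = 3.45 * 478
TS = 1649 MPa


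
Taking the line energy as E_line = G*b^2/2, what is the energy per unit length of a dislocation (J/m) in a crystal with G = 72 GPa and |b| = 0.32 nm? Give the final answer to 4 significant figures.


E = G*b^2/2
b = 0.32 nm = 3.2e-10 m
G = 72 GPa = 7.2e+10 Pa
E = 0.5 * 7.2e+10 * (3.2e-10)^2
E = 3.686e-09 J/m


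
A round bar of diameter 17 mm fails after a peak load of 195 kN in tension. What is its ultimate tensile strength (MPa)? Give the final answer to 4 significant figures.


A0 = pi*(d/2)^2 = pi*(17/2)^2 = 226.98 mm^2
UTS = F_max / A0 = 195*1000 / 226.98
UTS = 859.1 MPa


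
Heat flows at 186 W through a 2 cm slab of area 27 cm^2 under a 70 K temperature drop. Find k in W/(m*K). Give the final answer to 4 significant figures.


k = Q*L / (A*dT)
L = 0.02 m, A = 2.7e-03 m^2
k = 186 * 0.02 / (2.7e-03 * 70)
k = 19.68 W/(m*K)


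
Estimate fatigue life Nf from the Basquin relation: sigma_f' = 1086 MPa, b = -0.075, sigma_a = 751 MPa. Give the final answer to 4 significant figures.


sigma_a = sigma_f' * (2*Nf)^b
2*Nf = (sigma_a / sigma_f')^(1/b)
2*Nf = (751 / 1086)^(1/-0.075)
2*Nf = 136.73
Nf = 68.37 cycles


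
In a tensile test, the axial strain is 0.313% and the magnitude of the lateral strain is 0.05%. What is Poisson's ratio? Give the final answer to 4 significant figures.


nu = -epsilon_lat / epsilon_axial
Lateral strain is contraction (negative), so using magnitudes:
nu = 0.05 / 0.313
nu = 0.1597


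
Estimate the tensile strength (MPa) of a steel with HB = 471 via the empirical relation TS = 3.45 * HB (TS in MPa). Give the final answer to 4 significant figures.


TS (MPa) = 3.45 * HB
TS = 3.45 * 471
TS = 1625 MPa


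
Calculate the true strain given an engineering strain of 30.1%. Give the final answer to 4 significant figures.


epsilon_true = ln(1 + epsilon_eng)
epsilon_true = ln(1 + 0.301)
epsilon_true = 0.2631


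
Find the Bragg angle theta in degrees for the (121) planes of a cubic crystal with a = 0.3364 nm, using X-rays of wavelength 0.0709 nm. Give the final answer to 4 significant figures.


d = a / sqrt(h^2+k^2+l^2)
d = 0.3364 / sqrt(6) = 0.137335 nm
lambda = 2*d*sin(theta)  =>  sin(theta) = lambda / (2*d)
sin(theta) = 0.0709 / (2 * 0.137335) = 0.258128
theta = 14.96 deg


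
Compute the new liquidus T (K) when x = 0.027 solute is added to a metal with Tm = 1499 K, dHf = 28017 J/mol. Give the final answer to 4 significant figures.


dT = R*Tm^2*x / dHf
dT = 8.314 * 1499^2 * 0.027 / 28017
dT = 18.0034 K
T_new = 1499 - 18.0034 = 1481 K
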